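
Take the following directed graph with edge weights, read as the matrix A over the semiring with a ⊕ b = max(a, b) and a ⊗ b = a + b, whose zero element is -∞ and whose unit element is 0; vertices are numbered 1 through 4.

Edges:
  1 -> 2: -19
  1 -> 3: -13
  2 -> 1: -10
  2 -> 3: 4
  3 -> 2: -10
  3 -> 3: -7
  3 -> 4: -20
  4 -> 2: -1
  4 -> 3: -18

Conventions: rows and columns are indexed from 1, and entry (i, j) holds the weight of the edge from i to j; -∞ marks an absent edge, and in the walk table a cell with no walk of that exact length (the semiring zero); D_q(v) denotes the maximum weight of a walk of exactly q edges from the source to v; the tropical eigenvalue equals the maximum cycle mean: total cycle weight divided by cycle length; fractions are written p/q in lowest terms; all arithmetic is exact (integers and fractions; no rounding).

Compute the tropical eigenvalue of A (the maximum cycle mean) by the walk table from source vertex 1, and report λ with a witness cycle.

q=0: [0, -∞, -∞, -∞]
q=1: [-∞, -19, -13, -∞]
q=2: [-29, -23, -15, -33]
q=3: [-33, -25, -19, -35]
q=4: [-35, -29, -21, -39]
Optimal cycle mean attained by: cycle 2->3->2, total 4 + (-10), length 2.
Answer: λ = -3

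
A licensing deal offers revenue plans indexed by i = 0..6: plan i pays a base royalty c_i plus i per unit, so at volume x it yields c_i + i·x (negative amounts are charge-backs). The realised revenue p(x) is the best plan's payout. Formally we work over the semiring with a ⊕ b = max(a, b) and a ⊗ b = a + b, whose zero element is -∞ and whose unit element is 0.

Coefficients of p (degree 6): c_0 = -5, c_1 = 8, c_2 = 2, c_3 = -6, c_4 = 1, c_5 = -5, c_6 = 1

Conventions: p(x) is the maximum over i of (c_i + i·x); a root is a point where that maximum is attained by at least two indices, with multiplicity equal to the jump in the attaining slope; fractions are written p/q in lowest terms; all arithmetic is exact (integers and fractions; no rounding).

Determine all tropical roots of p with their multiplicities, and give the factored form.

hull edge (i=0, c=-5) to (i=1, c=8): slope 13, span 1
hull edge (i=1, c=8) to (i=6, c=1): slope -7/5, span 5
Factored form: p(x) = 1 ⊗ (x ⊕ (-13)) ⊗ (x ⊕ 7/5) ⊗ (x ⊕ 7/5) ⊗ (x ⊕ 7/5) ⊗ (x ⊕ 7/5) ⊗ (x ⊕ 7/5)
Answer: roots = -13 (mult 1), 7/5 (mult 5)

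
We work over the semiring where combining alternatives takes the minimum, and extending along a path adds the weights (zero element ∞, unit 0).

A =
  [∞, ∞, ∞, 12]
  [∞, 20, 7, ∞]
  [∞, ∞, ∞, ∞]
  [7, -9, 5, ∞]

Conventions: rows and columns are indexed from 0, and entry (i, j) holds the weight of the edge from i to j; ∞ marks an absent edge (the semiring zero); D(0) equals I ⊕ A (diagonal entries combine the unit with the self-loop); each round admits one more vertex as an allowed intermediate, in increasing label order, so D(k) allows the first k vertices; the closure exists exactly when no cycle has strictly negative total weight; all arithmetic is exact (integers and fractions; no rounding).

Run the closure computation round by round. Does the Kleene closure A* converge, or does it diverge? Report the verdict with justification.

D(0):
  [0, ∞, ∞, 12]
  [∞, 0, 7, ∞]
  [∞, ∞, 0, ∞]
  [7, -9, 5, 0]
D(1):
  [0, ∞, ∞, 12]
  [∞, 0, 7, ∞]
  [∞, ∞, 0, ∞]
  [7, -9, 5, 0]
D(2):
  [0, ∞, ∞, 12]
  [∞, 0, 7, ∞]
  [∞, ∞, 0, ∞]
  [7, -9, -2, 0]
D(3):
  [0, ∞, ∞, 12]
  [∞, 0, 7, ∞]
  [∞, ∞, 0, ∞]
  [7, -9, -2, 0]
D(4):
  [0, 3, 10, 12]
  [∞, 0, 7, ∞]
  [∞, ∞, 0, ∞]
  [7, -9, -2, 0]
Key observation: every diagonal entry stays at the unit through all rounds, so no improving cycle exists.
Answer: CONVERGES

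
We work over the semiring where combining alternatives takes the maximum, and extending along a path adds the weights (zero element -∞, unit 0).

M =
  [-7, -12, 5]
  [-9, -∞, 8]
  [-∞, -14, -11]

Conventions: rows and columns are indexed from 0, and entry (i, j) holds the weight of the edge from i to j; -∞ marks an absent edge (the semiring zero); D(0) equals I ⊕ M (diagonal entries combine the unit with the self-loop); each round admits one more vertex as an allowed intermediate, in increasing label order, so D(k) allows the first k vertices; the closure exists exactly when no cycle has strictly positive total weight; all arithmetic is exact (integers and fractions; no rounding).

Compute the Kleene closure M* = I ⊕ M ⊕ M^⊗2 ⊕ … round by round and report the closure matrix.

D(0):
  [0, -12, 5]
  [-9, 0, 8]
  [-∞, -14, 0]
D(1):
  [0, -12, 5]
  [-9, 0, 8]
  [-∞, -14, 0]
D(2):
  [0, -12, 5]
  [-9, 0, 8]
  [-23, -14, 0]
D(3):
  [0, -9, 5]
  [-9, 0, 8]
  [-23, -14, 0]
Answer: M* = [[0, -9, 5], [-9, 0, 8], [-23, -14, 0]]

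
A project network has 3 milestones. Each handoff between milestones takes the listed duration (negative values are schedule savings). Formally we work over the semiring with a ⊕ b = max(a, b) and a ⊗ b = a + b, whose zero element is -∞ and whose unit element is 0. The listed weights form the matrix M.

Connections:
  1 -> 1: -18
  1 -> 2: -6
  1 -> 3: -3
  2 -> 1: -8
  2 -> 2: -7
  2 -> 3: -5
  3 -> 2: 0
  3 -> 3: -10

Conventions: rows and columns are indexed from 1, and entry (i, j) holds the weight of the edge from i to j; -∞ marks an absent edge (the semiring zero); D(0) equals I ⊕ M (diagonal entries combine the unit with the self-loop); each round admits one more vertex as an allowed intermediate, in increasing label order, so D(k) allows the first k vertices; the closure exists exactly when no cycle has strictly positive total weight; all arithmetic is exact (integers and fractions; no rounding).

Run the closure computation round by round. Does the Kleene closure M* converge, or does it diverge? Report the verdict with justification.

D(0):
  [0, -6, -3]
  [-8, 0, -5]
  [-∞, 0, 0]
D(1):
  [0, -6, -3]
  [-8, 0, -5]
  [-∞, 0, 0]
D(2):
  [0, -6, -3]
  [-8, 0, -5]
  [-8, 0, 0]
D(3):
  [0, -3, -3]
  [-8, 0, -5]
  [-8, 0, 0]
Key observation: every diagonal entry stays at the unit through all rounds, so no improving cycle exists.
Answer: CONVERGES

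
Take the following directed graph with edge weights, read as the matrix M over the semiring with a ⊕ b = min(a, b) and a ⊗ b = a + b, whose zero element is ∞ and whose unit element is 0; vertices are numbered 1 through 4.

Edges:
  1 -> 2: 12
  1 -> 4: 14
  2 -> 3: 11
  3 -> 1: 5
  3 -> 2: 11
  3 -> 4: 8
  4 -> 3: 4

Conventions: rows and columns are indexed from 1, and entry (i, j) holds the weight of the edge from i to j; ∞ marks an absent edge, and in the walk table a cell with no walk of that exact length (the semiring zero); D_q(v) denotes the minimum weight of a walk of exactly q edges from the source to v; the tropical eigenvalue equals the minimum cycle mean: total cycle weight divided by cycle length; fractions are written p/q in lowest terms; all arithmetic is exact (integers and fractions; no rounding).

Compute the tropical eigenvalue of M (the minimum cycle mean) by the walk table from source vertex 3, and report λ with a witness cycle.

q=0: [∞, ∞, 0, ∞]
q=1: [5, 11, ∞, 8]
q=2: [∞, 17, 12, 19]
q=3: [17, 23, 23, 20]
q=4: [28, 29, 24, 31]
Optimal cycle mean attained by: cycle 3->4->3, total 8 + 4, length 2.
Answer: λ = 6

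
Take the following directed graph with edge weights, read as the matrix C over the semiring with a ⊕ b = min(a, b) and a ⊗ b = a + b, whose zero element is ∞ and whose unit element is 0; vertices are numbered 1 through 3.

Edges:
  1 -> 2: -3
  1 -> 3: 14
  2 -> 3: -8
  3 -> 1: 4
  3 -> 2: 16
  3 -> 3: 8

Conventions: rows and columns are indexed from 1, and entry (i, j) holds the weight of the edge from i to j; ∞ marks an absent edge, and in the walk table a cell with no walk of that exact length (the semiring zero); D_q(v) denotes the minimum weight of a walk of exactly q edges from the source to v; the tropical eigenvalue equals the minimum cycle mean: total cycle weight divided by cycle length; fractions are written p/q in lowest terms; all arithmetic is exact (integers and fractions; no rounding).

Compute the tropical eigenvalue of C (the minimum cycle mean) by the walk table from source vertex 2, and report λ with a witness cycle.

q=0: [∞, 0, ∞]
q=1: [∞, ∞, -8]
q=2: [-4, 8, 0]
q=3: [4, -7, 0]
Optimal cycle mean attained by: cycle 1->2->3->1, total (-3) + (-8) + 4, length 3.
Answer: λ = -7/3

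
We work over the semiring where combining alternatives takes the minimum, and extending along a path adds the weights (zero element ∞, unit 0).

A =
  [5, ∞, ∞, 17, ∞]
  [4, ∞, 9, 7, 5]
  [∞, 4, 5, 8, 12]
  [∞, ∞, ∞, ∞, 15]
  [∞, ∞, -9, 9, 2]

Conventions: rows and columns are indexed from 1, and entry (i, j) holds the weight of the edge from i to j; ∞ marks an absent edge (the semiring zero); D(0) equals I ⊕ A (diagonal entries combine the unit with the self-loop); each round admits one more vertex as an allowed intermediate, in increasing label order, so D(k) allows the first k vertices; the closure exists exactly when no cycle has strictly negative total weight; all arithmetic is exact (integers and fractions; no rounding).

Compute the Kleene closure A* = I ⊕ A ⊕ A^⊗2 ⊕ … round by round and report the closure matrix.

D(0):
  [0, ∞, ∞, 17, ∞]
  [4, 0, 9, 7, 5]
  [∞, 4, 0, 8, 12]
  [∞, ∞, ∞, 0, 15]
  [∞, ∞, -9, 9, 0]
D(1):
  [0, ∞, ∞, 17, ∞]
  [4, 0, 9, 7, 5]
  [∞, 4, 0, 8, 12]
  [∞, ∞, ∞, 0, 15]
  [∞, ∞, -9, 9, 0]
D(2):
  [0, ∞, ∞, 17, ∞]
  [4, 0, 9, 7, 5]
  [8, 4, 0, 8, 9]
  [∞, ∞, ∞, 0, 15]
  [∞, ∞, -9, 9, 0]
D(3):
  [0, ∞, ∞, 17, ∞]
  [4, 0, 9, 7, 5]
  [8, 4, 0, 8, 9]
  [∞, ∞, ∞, 0, 15]
  [-1, -5, -9, -1, 0]
D(4):
  [0, ∞, ∞, 17, 32]
  [4, 0, 9, 7, 5]
  [8, 4, 0, 8, 9]
  [∞, ∞, ∞, 0, 15]
  [-1, -5, -9, -1, 0]
D(5):
  [0, 27, 23, 17, 32]
  [4, 0, -4, 4, 5]
  [8, 4, 0, 8, 9]
  [14, 10, 6, 0, 15]
  [-1, -5, -9, -1, 0]
Answer: A* = [[0, 27, 23, 17, 32], [4, 0, -4, 4, 5], [8, 4, 0, 8, 9], [14, 10, 6, 0, 15], [-1, -5, -9, -1, 0]]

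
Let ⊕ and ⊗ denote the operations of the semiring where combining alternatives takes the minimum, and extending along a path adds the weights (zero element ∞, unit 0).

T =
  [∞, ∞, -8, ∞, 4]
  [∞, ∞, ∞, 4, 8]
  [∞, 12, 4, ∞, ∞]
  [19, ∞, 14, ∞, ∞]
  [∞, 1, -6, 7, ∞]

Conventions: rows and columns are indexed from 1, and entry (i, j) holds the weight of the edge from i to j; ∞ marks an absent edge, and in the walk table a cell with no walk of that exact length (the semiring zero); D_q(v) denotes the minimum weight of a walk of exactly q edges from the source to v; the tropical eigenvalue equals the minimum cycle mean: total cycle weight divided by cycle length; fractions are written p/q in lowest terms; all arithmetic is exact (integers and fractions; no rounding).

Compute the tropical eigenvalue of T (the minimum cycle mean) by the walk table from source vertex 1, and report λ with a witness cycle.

q=0: [0, ∞, ∞, ∞, ∞]
q=1: [∞, ∞, -8, ∞, 4]
q=2: [∞, 4, -4, 11, ∞]
q=3: [30, 8, 0, 8, 12]
q=4: [27, 12, 4, 12, 16]
q=5: [31, 16, 8, 16, 20]
Optimal cycle mean attained by: cycle 3->3, total 4, length 1.
Answer: λ = 4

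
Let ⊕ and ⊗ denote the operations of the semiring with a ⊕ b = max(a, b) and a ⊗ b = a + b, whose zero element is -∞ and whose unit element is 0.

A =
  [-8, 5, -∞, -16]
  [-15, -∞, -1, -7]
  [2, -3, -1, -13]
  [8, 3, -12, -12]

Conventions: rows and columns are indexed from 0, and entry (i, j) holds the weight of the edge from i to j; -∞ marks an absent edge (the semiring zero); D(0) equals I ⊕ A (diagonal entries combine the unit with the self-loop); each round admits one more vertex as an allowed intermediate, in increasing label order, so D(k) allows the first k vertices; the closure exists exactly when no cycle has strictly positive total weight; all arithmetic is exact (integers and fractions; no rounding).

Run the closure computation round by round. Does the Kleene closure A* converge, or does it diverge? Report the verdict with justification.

D(0):
  [0, 5, -∞, -16]
  [-15, 0, -1, -7]
  [2, -3, 0, -13]
  [8, 3, -12, 0]
D(1):
  [0, 5, -∞, -16]
  [-15, 0, -1, -7]
  [2, 7, 0, -13]
  [8, 13, -12, 0]
Detection: at round 2, diagonal entry (2, 2) turns strictly positive.
Key observation: the cycle 2->0->1->2 has total weight 2 + 5 + (-1), which is strictly positive.
Answer: DIVERGES — positive cycle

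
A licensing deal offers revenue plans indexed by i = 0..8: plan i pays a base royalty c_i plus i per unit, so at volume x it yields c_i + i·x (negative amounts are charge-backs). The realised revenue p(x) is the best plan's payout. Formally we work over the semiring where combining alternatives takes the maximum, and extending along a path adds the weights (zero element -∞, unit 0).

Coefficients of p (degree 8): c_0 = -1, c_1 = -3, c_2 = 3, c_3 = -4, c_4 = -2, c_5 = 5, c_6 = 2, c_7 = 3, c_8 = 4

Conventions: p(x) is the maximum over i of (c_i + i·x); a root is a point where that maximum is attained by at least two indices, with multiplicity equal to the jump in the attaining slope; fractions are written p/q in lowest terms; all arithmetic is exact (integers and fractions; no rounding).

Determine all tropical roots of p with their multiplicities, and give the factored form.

hull edge (i=0, c=-1) to (i=2, c=3): slope 2, span 2
hull edge (i=2, c=3) to (i=5, c=5): slope 2/3, span 3
hull edge (i=5, c=5) to (i=8, c=4): slope -1/3, span 3
Factored form: p(x) = 4 ⊗ (x ⊕ (-2)) ⊗ (x ⊕ (-2)) ⊗ (x ⊕ (-2/3)) ⊗ (x ⊕ (-2/3)) ⊗ (x ⊕ (-2/3)) ⊗ (x ⊕ 1/3) ⊗ (x ⊕ 1/3) ⊗ (x ⊕ 1/3)
Answer: roots = -2 (mult 2), -2/3 (mult 3), 1/3 (mult 3)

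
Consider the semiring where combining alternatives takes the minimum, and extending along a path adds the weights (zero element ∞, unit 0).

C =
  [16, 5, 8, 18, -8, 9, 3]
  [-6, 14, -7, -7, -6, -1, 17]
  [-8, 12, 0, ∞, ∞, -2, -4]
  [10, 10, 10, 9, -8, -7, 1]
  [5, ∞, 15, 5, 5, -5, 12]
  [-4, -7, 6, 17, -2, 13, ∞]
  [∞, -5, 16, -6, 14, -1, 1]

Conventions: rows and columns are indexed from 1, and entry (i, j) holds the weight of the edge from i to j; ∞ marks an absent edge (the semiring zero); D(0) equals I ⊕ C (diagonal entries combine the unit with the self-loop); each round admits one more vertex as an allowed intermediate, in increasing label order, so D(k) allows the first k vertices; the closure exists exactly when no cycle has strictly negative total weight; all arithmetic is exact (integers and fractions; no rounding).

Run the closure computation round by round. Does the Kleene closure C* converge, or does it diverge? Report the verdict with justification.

D(0):
  [0, 5, 8, 18, -8, 9, 3]
  [-6, 0, -7, -7, -6, -1, 17]
  [-8, 12, 0, ∞, ∞, -2, -4]
  [10, 10, 10, 0, -8, -7, 1]
  [5, ∞, 15, 5, 0, -5, 12]
  [-4, -7, 6, 17, -2, 0, ∞]
  [∞, -5, 16, -6, 14, -1, 0]
Detection: at round 1, diagonal entry (2, 2) turns strictly negative.
Key observation: the cycle 2->1->2 has total weight (-6) + 5, which is strictly negative.
Answer: DIVERGES — negative cycle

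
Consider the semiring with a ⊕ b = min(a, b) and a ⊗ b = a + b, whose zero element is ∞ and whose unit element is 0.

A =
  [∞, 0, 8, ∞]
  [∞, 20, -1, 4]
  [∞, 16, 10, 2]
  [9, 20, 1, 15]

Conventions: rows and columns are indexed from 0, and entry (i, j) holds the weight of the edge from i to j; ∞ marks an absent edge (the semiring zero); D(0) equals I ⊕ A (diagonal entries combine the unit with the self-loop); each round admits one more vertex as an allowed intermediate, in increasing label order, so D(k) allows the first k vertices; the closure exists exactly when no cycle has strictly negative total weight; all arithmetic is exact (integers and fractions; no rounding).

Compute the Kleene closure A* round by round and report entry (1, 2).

D(0):
  [0, 0, 8, ∞]
  [∞, 0, -1, 4]
  [∞, 16, 0, 2]
  [9, 20, 1, 0]
D(1):
  [0, 0, 8, ∞]
  [∞, 0, -1, 4]
  [∞, 16, 0, 2]
  [9, 9, 1, 0]
D(2):
  [0, 0, -1, 4]
  [∞, 0, -1, 4]
  [∞, 16, 0, 2]
  [9, 9, 1, 0]
D(3):
  [0, 0, -1, 1]
  [∞, 0, -1, 1]
  [∞, 16, 0, 2]
  [9, 9, 1, 0]
D(4):
  [0, 0, -1, 1]
  [10, 0, -1, 1]
  [11, 11, 0, 2]
  [9, 9, 1, 0]
Answer: A*[1][2] = -1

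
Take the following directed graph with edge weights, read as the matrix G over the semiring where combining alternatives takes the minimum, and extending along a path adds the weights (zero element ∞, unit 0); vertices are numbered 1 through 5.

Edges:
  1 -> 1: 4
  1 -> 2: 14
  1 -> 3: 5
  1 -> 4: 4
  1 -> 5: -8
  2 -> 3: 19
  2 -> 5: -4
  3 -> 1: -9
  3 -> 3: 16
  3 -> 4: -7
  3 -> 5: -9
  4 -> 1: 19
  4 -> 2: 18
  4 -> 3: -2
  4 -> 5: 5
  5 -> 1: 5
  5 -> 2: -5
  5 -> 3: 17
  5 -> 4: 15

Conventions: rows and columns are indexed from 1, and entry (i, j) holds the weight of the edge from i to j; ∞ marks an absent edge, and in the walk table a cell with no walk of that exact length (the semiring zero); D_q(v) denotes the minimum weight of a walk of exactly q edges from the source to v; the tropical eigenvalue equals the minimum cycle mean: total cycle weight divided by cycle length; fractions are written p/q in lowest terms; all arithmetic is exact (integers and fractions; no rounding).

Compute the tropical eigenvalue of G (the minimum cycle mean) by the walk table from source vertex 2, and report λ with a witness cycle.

q=0: [∞, 0, ∞, ∞, ∞]
q=1: [∞, ∞, 19, ∞, -4]
q=2: [1, -9, 13, 11, 10]
q=3: [4, 5, 6, 5, -13]
q=4: [-8, -18, 3, -1, -4]
q=5: [-6, -9, -3, -4, -22]
Optimal cycle mean attained by: cycle 2->5->2, total (-4) + (-5), length 2.
Answer: λ = -9/2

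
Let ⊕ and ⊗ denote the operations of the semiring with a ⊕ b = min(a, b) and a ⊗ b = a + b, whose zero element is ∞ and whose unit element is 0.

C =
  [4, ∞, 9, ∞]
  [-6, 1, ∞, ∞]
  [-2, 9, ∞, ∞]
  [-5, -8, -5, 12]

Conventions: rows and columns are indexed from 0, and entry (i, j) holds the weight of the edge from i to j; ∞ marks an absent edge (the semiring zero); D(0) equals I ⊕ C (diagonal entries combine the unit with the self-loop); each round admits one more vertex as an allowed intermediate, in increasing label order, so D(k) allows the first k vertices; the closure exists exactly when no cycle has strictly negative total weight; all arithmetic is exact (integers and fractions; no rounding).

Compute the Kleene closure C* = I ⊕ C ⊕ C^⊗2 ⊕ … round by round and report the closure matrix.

D(0):
  [0, ∞, 9, ∞]
  [-6, 0, ∞, ∞]
  [-2, 9, 0, ∞]
  [-5, -8, -5, 0]
D(1):
  [0, ∞, 9, ∞]
  [-6, 0, 3, ∞]
  [-2, 9, 0, ∞]
  [-5, -8, -5, 0]
D(2):
  [0, ∞, 9, ∞]
  [-6, 0, 3, ∞]
  [-2, 9, 0, ∞]
  [-14, -8, -5, 0]
D(3):
  [0, 18, 9, ∞]
  [-6, 0, 3, ∞]
  [-2, 9, 0, ∞]
  [-14, -8, -5, 0]
D(4):
  [0, 18, 9, ∞]
  [-6, 0, 3, ∞]
  [-2, 9, 0, ∞]
  [-14, -8, -5, 0]
Answer: C* = [[0, 18, 9, ∞], [-6, 0, 3, ∞], [-2, 9, 0, ∞], [-14, -8, -5, 0]]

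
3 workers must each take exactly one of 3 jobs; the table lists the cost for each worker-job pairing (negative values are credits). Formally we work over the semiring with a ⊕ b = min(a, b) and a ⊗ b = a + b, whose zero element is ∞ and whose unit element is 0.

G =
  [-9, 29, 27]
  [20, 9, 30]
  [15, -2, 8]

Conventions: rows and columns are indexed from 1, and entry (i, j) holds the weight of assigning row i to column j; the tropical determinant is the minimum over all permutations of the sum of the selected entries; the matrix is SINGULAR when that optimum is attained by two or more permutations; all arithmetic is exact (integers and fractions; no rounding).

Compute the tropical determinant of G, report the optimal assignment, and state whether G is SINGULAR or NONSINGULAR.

σ = (1, 2, 3): (-9) + 9 + 8 = 8
σ = (1, 3, 2): (-9) + 30 + (-2) = 19
σ = (2, 1, 3): 29 + 20 + 8 = 57
σ = (2, 3, 1): 29 + 30 + 15 = 74
σ = (3, 1, 2): 27 + 20 + (-2) = 45
σ = (3, 2, 1): 27 + 9 + 15 = 51
Optimal value attained by: σ = (1, 2, 3).
Answer: det⊕(G) = 8; verdict: NONSINGULAR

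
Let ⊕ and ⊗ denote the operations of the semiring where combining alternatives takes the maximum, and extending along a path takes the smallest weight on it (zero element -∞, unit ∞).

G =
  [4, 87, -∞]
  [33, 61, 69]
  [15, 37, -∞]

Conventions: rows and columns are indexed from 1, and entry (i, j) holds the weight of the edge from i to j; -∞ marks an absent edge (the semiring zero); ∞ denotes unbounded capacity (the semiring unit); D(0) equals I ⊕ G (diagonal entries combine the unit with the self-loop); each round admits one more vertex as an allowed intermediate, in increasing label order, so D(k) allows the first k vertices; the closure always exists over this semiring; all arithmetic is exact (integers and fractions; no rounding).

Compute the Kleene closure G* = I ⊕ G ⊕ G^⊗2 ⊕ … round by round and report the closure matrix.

D(0):
  [∞, 87, -∞]
  [33, ∞, 69]
  [15, 37, ∞]
D(1):
  [∞, 87, -∞]
  [33, ∞, 69]
  [15, 37, ∞]
D(2):
  [∞, 87, 69]
  [33, ∞, 69]
  [33, 37, ∞]
D(3):
  [∞, 87, 69]
  [33, ∞, 69]
  [33, 37, ∞]
Answer: G* = [[∞, 87, 69], [33, ∞, 69], [33, 37, ∞]]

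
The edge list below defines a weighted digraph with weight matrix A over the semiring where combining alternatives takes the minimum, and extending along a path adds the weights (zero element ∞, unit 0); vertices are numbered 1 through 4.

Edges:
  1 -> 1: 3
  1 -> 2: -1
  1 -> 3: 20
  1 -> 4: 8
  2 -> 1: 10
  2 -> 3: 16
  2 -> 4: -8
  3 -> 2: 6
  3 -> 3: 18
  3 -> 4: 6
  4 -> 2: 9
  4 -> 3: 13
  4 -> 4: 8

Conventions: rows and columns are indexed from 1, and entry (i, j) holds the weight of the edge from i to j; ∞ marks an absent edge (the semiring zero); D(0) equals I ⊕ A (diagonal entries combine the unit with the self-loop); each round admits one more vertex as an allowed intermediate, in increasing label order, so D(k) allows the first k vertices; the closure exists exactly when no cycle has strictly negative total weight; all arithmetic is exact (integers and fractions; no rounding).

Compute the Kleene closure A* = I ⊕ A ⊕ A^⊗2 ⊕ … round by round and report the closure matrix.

D(0):
  [0, -1, 20, 8]
  [10, 0, 16, -8]
  [∞, 6, 0, 6]
  [∞, 9, 13, 0]
D(1):
  [0, -1, 20, 8]
  [10, 0, 16, -8]
  [∞, 6, 0, 6]
  [∞, 9, 13, 0]
D(2):
  [0, -1, 15, -9]
  [10, 0, 16, -8]
  [16, 6, 0, -2]
  [19, 9, 13, 0]
D(3):
  [0, -1, 15, -9]
  [10, 0, 16, -8]
  [16, 6, 0, -2]
  [19, 9, 13, 0]
D(4):
  [0, -1, 4, -9]
  [10, 0, 5, -8]
  [16, 6, 0, -2]
  [19, 9, 13, 0]
Answer: A* = [[0, -1, 4, -9], [10, 0, 5, -8], [16, 6, 0, -2], [19, 9, 13, 0]]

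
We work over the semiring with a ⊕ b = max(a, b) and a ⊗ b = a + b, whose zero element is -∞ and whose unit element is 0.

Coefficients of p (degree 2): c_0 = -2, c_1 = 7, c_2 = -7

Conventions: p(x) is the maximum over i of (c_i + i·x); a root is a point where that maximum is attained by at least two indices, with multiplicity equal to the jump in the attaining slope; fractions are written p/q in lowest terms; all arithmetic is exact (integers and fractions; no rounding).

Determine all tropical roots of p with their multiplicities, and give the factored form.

hull edge (i=0, c=-2) to (i=1, c=7): slope 9, span 1
hull edge (i=1, c=7) to (i=2, c=-7): slope -14, span 1
Factored form: p(x) = -7 ⊗ (x ⊕ (-9)) ⊗ (x ⊕ 14)
Answer: roots = -9 (mult 1), 14 (mult 1)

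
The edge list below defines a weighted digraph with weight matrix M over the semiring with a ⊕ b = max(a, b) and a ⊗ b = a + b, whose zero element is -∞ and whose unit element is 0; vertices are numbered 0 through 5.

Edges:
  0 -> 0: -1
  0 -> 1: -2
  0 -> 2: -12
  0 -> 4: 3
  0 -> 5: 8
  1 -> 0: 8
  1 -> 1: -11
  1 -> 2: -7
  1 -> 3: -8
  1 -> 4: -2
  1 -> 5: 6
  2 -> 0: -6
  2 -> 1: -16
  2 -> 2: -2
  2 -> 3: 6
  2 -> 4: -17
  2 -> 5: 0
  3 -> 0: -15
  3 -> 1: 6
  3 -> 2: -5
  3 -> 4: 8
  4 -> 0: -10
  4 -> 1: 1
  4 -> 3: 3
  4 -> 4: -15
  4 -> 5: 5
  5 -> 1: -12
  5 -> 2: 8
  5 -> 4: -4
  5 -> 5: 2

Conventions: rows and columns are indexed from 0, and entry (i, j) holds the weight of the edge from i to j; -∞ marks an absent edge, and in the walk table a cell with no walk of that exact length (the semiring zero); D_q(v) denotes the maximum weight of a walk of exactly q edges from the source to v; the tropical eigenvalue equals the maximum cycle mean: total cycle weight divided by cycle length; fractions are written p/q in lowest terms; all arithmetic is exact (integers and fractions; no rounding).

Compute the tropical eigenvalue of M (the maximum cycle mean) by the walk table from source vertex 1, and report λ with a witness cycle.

q=0: [-∞, 0, -∞, -∞, -∞, -∞]
q=1: [8, -11, -7, -8, -2, 6]
q=2: [7, 6, 14, 1, 11, 16]
q=3: [14, 12, 24, 20, 12, 18]
q=4: [20, 26, 26, 30, 28, 24]
q=5: [34, 36, 32, 32, 38, 33]
q=6: [44, 39, 41, 41, 40, 43]
Optimal cycle mean attained by: cycle 0->5->2->3->1->0, total 8 + 8 + 6 + 6 + 8, length 5.
Answer: λ = 36/5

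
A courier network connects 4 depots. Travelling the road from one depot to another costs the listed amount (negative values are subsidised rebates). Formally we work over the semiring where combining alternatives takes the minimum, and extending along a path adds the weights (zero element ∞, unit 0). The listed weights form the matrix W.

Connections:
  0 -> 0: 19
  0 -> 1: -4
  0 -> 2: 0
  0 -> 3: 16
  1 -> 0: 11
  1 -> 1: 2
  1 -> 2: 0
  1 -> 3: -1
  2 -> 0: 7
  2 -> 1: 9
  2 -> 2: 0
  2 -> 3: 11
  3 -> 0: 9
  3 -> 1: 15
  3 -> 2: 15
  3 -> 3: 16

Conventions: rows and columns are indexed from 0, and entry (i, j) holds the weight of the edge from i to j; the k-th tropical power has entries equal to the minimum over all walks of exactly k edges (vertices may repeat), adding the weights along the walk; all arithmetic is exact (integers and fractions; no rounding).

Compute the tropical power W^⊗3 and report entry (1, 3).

W^⊗2:
  [7, -2, -4, -5]
  [7, 4, 0, 1]
  [7, 3, 0, 8]
  [22, 5, 9, 14]
W^⊗3:
  [3, 0, -4, -3]
  [7, 3, 0, 3]
  [7, 3, 0, 2]
  [16, 7, 5, 4]
Key observation: the optimum is the walk 1->1->1->3, with weight 2 + 2 + (-1) = 3.
Optimal value attained by: walk 1->1->1->3.
Answer: (W^⊗3)[1][3] = 3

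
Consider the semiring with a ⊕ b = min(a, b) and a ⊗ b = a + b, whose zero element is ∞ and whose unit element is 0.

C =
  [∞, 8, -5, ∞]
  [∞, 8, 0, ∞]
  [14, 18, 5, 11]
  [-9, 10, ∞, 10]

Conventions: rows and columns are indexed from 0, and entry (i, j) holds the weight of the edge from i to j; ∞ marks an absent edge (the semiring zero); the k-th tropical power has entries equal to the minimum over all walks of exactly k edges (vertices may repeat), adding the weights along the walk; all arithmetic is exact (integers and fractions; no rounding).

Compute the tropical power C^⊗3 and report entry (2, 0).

C^⊗2:
  [9, 13, 0, 6]
  [14, 16, 5, 11]
  [2, 21, 9, 16]
  [1, -1, -14, 20]
C^⊗3:
  [-3, 16, 4, 11]
  [2, 21, 9, 16]
  [7, 10, -3, 20]
  [0, 4, -9, -3]
Key observation: the optimum is the walk 2->2->3->0, with weight 5 + 11 + (-9) = 7.
Optimal value attained by: walk 2->2->3->0.
Answer: (C^⊗3)[2][0] = 7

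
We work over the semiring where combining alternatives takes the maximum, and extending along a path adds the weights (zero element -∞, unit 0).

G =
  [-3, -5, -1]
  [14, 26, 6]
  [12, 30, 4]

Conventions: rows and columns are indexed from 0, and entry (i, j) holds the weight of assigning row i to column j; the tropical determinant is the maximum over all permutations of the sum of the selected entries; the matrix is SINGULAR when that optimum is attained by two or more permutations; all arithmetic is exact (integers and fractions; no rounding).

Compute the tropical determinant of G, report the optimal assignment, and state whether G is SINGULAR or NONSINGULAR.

σ = (0, 1, 2): (-3) + 26 + 4 = 27
σ = (0, 2, 1): (-3) + 6 + 30 = 33
σ = (1, 0, 2): (-5) + 14 + 4 = 13
σ = (1, 2, 0): (-5) + 6 + 12 = 13
σ = (2, 0, 1): (-1) + 14 + 30 = 43
σ = (2, 1, 0): (-1) + 26 + 12 = 37
Optimal value attained by: σ = (2, 0, 1).
Answer: det⊕(G) = 43; verdict: NONSINGULAR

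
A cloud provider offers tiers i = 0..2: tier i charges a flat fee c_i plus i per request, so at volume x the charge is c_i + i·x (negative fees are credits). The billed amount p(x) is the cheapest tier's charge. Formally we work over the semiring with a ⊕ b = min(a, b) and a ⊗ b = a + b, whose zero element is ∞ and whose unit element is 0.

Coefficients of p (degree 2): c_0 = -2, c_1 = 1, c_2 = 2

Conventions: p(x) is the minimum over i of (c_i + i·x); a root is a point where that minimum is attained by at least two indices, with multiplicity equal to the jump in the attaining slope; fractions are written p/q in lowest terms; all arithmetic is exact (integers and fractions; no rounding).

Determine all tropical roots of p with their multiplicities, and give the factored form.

hull edge (i=0, c=-2) to (i=2, c=2): slope 2, span 2
Factored form: p(x) = 2 ⊗ (x ⊕ (-2)) ⊗ (x ⊕ (-2))
Answer: roots = -2 (mult 2)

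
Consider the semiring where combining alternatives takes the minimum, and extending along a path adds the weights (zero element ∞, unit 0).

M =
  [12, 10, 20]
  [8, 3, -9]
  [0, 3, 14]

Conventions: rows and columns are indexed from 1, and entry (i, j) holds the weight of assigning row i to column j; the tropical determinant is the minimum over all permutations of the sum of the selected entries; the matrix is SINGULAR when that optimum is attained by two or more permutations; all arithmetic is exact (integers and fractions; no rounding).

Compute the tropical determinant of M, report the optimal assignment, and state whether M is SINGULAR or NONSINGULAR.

σ = (1, 2, 3): 12 + 3 + 14 = 29
σ = (1, 3, 2): 12 + (-9) + 3 = 6
σ = (2, 1, 3): 10 + 8 + 14 = 32
σ = (2, 3, 1): 10 + (-9) + 0 = 1
σ = (3, 1, 2): 20 + 8 + 3 = 31
σ = (3, 2, 1): 20 + 3 + 0 = 23
Optimal value attained by: σ = (2, 3, 1).
Answer: det⊕(M) = 1; verdict: NONSINGULAR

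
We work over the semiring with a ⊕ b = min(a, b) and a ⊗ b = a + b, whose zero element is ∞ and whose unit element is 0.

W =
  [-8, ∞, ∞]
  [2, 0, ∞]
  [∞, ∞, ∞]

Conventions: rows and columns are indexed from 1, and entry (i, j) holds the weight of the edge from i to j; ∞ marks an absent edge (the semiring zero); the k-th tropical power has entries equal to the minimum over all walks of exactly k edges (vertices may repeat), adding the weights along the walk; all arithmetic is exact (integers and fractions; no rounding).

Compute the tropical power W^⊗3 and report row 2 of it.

W^⊗2:
  [-16, ∞, ∞]
  [-6, 0, ∞]
  [∞, ∞, ∞]
W^⊗3:
  [-24, ∞, ∞]
  [-14, 0, ∞]
  [∞, ∞, ∞]
Answer: row 2 of W^⊗3 = [-14, 0, ∞]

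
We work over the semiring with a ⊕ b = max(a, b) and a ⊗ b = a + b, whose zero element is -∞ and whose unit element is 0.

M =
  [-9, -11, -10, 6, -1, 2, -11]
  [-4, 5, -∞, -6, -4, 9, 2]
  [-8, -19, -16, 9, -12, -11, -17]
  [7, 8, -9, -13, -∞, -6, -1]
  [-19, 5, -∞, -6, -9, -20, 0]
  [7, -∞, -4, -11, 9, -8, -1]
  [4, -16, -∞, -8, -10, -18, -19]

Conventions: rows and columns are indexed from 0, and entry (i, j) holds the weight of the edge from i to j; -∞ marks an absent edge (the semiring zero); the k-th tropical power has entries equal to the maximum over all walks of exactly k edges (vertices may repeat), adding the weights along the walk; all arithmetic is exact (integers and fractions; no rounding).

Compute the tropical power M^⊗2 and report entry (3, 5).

M^⊗2:
  [13, 14, -2, -1, 11, 0, 5]
  [16, 10, 5, 2, 18, 14, 8]
  [16, 17, 0, -2, -2, 3, 8]
  [4, 13, -3, 13, 6, 17, 10]
  [4, 10, -15, -1, 1, 14, 7]
  [3, 14, -3, 13, 6, 9, 9]
  [-1, 0, -6, 10, 3, 6, -7]
Key observation: the optimum is the walk 3->1->5, with weight 8 + 9 = 17.
Optimal value attained by: walk 3->1->5.
Answer: (M^⊗2)[3][5] = 17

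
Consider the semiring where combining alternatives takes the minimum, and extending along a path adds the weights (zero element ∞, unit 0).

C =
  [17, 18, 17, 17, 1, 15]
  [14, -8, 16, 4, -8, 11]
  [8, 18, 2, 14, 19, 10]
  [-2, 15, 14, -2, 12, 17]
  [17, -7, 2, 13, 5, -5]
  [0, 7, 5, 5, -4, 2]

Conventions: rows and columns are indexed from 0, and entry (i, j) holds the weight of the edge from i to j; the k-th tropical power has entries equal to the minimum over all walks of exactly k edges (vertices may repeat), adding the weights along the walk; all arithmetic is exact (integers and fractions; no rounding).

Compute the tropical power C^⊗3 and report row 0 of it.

C^⊗2:
  [15, -6, 3, 14, 6, -4]
  [2, -16, -6, -4, -16, -13]
  [10, 10, 4, 12, 6, 12]
  [-4, 5, 12, -4, -1, 7]
  [-5, -15, 0, -3, -15, -3]
  [2, -11, -2, 3, -2, -9]
C^⊗3:
  [-4, -14, 1, -2, -14, -2]
  [-13, -24, -14, -12, -24, -21]
  [10, -1, 6, 10, 2, 1]
  [-6, -8, 1, -6, -3, -6]
  [-5, -23, -13, -11, -23, -20]
  [-9, -19, -4, -7, -19, -7]
Answer: row 0 of C^⊗3 = [-4, -14, 1, -2, -14, -2]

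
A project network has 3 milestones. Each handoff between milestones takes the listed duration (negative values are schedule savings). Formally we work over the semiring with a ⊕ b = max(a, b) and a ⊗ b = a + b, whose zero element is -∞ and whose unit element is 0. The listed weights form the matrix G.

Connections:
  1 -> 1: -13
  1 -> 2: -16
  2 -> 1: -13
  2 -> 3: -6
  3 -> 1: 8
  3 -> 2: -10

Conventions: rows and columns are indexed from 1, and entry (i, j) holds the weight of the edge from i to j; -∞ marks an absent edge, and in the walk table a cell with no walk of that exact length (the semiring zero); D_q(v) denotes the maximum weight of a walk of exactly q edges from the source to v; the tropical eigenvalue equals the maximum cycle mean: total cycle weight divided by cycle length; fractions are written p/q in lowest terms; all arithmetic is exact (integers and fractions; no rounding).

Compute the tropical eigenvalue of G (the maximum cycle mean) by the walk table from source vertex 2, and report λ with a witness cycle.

q=0: [-∞, 0, -∞]
q=1: [-13, -∞, -6]
q=2: [2, -16, -∞]
q=3: [-11, -14, -22]
Optimal cycle mean attained by: cycle 1->2->3->1, total (-16) + (-6) + 8, length 3.
Answer: λ = -14/3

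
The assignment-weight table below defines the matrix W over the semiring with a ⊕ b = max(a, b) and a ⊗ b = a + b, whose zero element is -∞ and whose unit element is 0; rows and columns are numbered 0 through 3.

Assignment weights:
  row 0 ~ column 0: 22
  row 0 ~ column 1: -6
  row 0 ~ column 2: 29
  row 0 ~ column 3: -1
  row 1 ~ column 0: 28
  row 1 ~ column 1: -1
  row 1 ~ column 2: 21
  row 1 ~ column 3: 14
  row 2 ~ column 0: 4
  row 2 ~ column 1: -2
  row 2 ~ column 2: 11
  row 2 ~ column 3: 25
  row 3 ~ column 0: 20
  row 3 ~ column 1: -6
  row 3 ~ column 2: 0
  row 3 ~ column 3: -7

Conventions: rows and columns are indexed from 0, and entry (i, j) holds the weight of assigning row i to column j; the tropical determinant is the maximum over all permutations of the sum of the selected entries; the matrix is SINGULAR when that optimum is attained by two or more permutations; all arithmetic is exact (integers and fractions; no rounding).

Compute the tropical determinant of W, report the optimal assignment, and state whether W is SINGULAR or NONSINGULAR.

σ = (0, 1, 2, 3): 22 + (-1) + 11 + (-7) = 25
σ = (0, 1, 3, 2): 22 + (-1) + 25 + 0 = 46
σ = (0, 2, 1, 3): 22 + 21 + (-2) + (-7) = 34
σ = (0, 2, 3, 1): 22 + 21 + 25 + (-6) = 62
σ = (0, 3, 1, 2): 22 + 14 + (-2) + 0 = 34
σ = (0, 3, 2, 1): 22 + 14 + 11 + (-6) = 41
σ = (1, 0, 2, 3): (-6) + 28 + 11 + (-7) = 26
σ = (1, 0, 3, 2): (-6) + 28 + 25 + 0 = 47
σ = (1, 2, 0, 3): (-6) + 21 + 4 + (-7) = 12
σ = (1, 2, 3, 0): (-6) + 21 + 25 + 20 = 60
σ = (1, 3, 0, 2): (-6) + 14 + 4 + 0 = 12
σ = (1, 3, 2, 0): (-6) + 14 + 11 + 20 = 39
σ = (2, 0, 1, 3): 29 + 28 + (-2) + (-7) = 48
σ = (2, 0, 3, 1): 29 + 28 + 25 + (-6) = 76
σ = (2, 1, 0, 3): 29 + (-1) + 4 + (-7) = 25
σ = (2, 1, 3, 0): 29 + (-1) + 25 + 20 = 73
σ = (2, 3, 0, 1): 29 + 14 + 4 + (-6) = 41
σ = (2, 3, 1, 0): 29 + 14 + (-2) + 20 = 61
σ = (3, 0, 1, 2): (-1) + 28 + (-2) + 0 = 25
σ = (3, 0, 2, 1): (-1) + 28 + 11 + (-6) = 32
σ = (3, 1, 0, 2): (-1) + (-1) + 4 + 0 = 2
σ = (3, 1, 2, 0): (-1) + (-1) + 11 + 20 = 29
σ = (3, 2, 0, 1): (-1) + 21 + 4 + (-6) = 18
σ = (3, 2, 1, 0): (-1) + 21 + (-2) + 20 = 38
Optimal value attained by: σ = (2, 0, 3, 1).
Answer: det⊕(W) = 76; verdict: NONSINGULAR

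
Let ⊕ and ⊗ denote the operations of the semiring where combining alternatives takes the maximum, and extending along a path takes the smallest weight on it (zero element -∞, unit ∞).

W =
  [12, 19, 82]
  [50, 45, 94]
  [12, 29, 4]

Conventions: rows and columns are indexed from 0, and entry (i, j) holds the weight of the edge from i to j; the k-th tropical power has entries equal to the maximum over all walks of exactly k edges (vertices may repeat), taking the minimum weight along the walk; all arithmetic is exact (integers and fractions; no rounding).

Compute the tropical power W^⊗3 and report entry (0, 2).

W^⊗2:
  [19, 29, 19]
  [45, 45, 50]
  [29, 29, 29]
W^⊗3:
  [29, 29, 29]
  [45, 45, 45]
  [29, 29, 29]
Key observation: the optimum is the walk 0->2->1->2, with weight 82 min 29 min 94 = 29.
Optimal value attained by: walk 0->2->1->2.
Answer: (W^⊗3)[0][2] = 29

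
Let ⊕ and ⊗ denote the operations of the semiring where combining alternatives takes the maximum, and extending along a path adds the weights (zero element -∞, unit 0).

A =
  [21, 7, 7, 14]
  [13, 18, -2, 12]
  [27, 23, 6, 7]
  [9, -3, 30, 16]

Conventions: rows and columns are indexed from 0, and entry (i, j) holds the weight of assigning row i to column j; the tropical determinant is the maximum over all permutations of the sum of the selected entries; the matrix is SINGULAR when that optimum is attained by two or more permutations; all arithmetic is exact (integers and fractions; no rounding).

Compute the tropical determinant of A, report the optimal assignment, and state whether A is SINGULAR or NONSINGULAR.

σ = (0, 1, 2, 3): 21 + 18 + 6 + 16 = 61
σ = (0, 1, 3, 2): 21 + 18 + 7 + 30 = 76
σ = (0, 2, 1, 3): 21 + (-2) + 23 + 16 = 58
σ = (0, 2, 3, 1): 21 + (-2) + 7 + (-3) = 23
σ = (0, 3, 1, 2): 21 + 12 + 23 + 30 = 86
σ = (0, 3, 2, 1): 21 + 12 + 6 + (-3) = 36
σ = (1, 0, 2, 3): 7 + 13 + 6 + 16 = 42
σ = (1, 0, 3, 2): 7 + 13 + 7 + 30 = 57
σ = (1, 2, 0, 3): 7 + (-2) + 27 + 16 = 48
σ = (1, 2, 3, 0): 7 + (-2) + 7 + 9 = 21
σ = (1, 3, 0, 2): 7 + 12 + 27 + 30 = 76
σ = (1, 3, 2, 0): 7 + 12 + 6 + 9 = 34
σ = (2, 0, 1, 3): 7 + 13 + 23 + 16 = 59
σ = (2, 0, 3, 1): 7 + 13 + 7 + (-3) = 24
σ = (2, 1, 0, 3): 7 + 18 + 27 + 16 = 68
σ = (2, 1, 3, 0): 7 + 18 + 7 + 9 = 41
σ = (2, 3, 0, 1): 7 + 12 + 27 + (-3) = 43
σ = (2, 3, 1, 0): 7 + 12 + 23 + 9 = 51
σ = (3, 0, 1, 2): 14 + 13 + 23 + 30 = 80
σ = (3, 0, 2, 1): 14 + 13 + 6 + (-3) = 30
σ = (3, 1, 0, 2): 14 + 18 + 27 + 30 = 89
σ = (3, 1, 2, 0): 14 + 18 + 6 + 9 = 47
σ = (3, 2, 0, 1): 14 + (-2) + 27 + (-3) = 36
σ = (3, 2, 1, 0): 14 + (-2) + 23 + 9 = 44
Optimal value attained by: σ = (3, 1, 0, 2).
Answer: det⊕(A) = 89; verdict: NONSINGULAR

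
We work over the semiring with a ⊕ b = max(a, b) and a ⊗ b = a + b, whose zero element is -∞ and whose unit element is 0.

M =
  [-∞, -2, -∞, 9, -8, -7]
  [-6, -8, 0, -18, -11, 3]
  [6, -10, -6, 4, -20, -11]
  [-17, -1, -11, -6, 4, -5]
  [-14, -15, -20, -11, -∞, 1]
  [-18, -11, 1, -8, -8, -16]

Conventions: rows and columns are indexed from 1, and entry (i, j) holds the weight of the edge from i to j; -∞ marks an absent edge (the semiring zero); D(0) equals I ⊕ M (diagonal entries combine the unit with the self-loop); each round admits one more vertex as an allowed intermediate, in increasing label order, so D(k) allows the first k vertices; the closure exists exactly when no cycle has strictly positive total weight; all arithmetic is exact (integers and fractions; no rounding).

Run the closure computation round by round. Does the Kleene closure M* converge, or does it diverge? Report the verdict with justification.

D(0):
  [0, -2, -∞, 9, -8, -7]
  [-6, 0, 0, -18, -11, 3]
  [6, -10, 0, 4, -20, -11]
  [-17, -1, -11, 0, 4, -5]
  [-14, -15, -20, -11, 0, 1]
  [-18, -11, 1, -8, -8, 0]
D(1):
  [0, -2, -∞, 9, -8, -7]
  [-6, 0, 0, 3, -11, 3]
  [6, 4, 0, 15, -2, -1]
  [-17, -1, -11, 0, 4, -5]
  [-14, -15, -20, -5, 0, 1]
  [-18, -11, 1, -8, -8, 0]
Detection: at round 2, diagonal entry (3, 3) turns strictly positive.
Key observation: the cycle 3->1->2->3 has total weight 6 + (-2) + 0, which is strictly positive.
Answer: DIVERGES — positive cycle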